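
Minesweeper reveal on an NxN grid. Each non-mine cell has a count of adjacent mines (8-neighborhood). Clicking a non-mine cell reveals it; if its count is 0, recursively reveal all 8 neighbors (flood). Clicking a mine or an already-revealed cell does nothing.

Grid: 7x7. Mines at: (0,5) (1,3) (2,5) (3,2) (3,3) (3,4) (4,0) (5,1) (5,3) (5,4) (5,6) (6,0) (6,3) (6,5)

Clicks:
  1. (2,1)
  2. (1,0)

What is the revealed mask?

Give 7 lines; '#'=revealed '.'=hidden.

Answer: ###....
###....
###....
##.....
.......
.......
.......

Derivation:
Click 1 (2,1) count=1: revealed 1 new [(2,1)] -> total=1
Click 2 (1,0) count=0: revealed 10 new [(0,0) (0,1) (0,2) (1,0) (1,1) (1,2) (2,0) (2,2) (3,0) (3,1)] -> total=11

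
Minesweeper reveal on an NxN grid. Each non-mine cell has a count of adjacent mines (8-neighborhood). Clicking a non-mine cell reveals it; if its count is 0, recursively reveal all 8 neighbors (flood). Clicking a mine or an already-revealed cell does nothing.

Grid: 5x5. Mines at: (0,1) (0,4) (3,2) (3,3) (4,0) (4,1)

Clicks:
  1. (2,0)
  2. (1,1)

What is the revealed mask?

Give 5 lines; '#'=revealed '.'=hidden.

Answer: .....
##...
##...
##...
.....

Derivation:
Click 1 (2,0) count=0: revealed 6 new [(1,0) (1,1) (2,0) (2,1) (3,0) (3,1)] -> total=6
Click 2 (1,1) count=1: revealed 0 new [(none)] -> total=6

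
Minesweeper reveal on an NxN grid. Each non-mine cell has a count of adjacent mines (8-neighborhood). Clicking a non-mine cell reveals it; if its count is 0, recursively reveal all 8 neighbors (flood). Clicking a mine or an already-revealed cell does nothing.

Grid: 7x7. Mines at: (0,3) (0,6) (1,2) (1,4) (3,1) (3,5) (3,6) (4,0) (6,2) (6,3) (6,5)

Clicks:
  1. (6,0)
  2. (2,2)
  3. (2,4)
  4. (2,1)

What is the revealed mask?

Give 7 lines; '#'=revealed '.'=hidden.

Click 1 (6,0) count=0: revealed 4 new [(5,0) (5,1) (6,0) (6,1)] -> total=4
Click 2 (2,2) count=2: revealed 1 new [(2,2)] -> total=5
Click 3 (2,4) count=2: revealed 1 new [(2,4)] -> total=6
Click 4 (2,1) count=2: revealed 1 new [(2,1)] -> total=7

Answer: .......
.......
.##.#..
.......
.......
##.....
##.....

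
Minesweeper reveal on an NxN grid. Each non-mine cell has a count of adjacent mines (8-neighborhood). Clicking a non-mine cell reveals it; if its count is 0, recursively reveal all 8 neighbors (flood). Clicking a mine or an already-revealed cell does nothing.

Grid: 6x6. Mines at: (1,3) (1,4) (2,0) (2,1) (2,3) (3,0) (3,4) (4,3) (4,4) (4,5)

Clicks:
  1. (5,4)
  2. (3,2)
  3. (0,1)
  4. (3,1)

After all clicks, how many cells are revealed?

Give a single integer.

Click 1 (5,4) count=3: revealed 1 new [(5,4)] -> total=1
Click 2 (3,2) count=3: revealed 1 new [(3,2)] -> total=2
Click 3 (0,1) count=0: revealed 6 new [(0,0) (0,1) (0,2) (1,0) (1,1) (1,2)] -> total=8
Click 4 (3,1) count=3: revealed 1 new [(3,1)] -> total=9

Answer: 9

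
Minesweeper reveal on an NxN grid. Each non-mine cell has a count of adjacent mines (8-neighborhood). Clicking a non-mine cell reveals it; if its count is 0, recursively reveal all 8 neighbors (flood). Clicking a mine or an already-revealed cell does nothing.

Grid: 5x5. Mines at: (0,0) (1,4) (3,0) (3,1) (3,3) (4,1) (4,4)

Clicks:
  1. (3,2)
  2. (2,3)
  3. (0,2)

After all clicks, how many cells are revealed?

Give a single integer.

Click 1 (3,2) count=3: revealed 1 new [(3,2)] -> total=1
Click 2 (2,3) count=2: revealed 1 new [(2,3)] -> total=2
Click 3 (0,2) count=0: revealed 8 new [(0,1) (0,2) (0,3) (1,1) (1,2) (1,3) (2,1) (2,2)] -> total=10

Answer: 10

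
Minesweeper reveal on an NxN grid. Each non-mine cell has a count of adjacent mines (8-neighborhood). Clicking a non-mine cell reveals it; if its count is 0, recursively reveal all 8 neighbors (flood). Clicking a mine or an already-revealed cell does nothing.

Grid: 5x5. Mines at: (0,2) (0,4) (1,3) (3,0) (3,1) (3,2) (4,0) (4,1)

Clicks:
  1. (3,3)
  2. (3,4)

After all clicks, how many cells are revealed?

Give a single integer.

Answer: 6

Derivation:
Click 1 (3,3) count=1: revealed 1 new [(3,3)] -> total=1
Click 2 (3,4) count=0: revealed 5 new [(2,3) (2,4) (3,4) (4,3) (4,4)] -> total=6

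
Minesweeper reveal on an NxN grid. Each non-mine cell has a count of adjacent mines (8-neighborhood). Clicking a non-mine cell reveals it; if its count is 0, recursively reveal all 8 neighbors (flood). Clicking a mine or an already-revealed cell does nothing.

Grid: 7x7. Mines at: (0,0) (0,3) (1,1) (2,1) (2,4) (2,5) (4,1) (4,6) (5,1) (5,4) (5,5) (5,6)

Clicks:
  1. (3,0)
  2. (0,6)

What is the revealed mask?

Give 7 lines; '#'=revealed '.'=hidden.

Click 1 (3,0) count=2: revealed 1 new [(3,0)] -> total=1
Click 2 (0,6) count=0: revealed 6 new [(0,4) (0,5) (0,6) (1,4) (1,5) (1,6)] -> total=7

Answer: ....###
....###
.......
#......
.......
.......
.......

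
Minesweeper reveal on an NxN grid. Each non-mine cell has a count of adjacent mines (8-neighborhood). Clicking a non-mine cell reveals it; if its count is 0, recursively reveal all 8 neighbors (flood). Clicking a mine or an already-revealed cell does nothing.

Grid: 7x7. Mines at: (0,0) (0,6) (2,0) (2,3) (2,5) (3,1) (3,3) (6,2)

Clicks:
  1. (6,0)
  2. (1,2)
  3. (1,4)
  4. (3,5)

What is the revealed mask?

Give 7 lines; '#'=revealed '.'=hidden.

Click 1 (6,0) count=0: revealed 6 new [(4,0) (4,1) (5,0) (5,1) (6,0) (6,1)] -> total=6
Click 2 (1,2) count=1: revealed 1 new [(1,2)] -> total=7
Click 3 (1,4) count=2: revealed 1 new [(1,4)] -> total=8
Click 4 (3,5) count=1: revealed 1 new [(3,5)] -> total=9

Answer: .......
..#.#..
.......
.....#.
##.....
##.....
##.....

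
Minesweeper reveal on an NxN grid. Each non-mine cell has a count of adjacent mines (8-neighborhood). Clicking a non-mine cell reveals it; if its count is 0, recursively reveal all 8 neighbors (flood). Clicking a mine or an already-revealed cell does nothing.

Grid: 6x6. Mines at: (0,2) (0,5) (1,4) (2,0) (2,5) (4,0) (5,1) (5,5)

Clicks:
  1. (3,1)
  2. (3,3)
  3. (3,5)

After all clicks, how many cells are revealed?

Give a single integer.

Click 1 (3,1) count=2: revealed 1 new [(3,1)] -> total=1
Click 2 (3,3) count=0: revealed 17 new [(1,1) (1,2) (1,3) (2,1) (2,2) (2,3) (2,4) (3,2) (3,3) (3,4) (4,1) (4,2) (4,3) (4,4) (5,2) (5,3) (5,4)] -> total=18
Click 3 (3,5) count=1: revealed 1 new [(3,5)] -> total=19

Answer: 19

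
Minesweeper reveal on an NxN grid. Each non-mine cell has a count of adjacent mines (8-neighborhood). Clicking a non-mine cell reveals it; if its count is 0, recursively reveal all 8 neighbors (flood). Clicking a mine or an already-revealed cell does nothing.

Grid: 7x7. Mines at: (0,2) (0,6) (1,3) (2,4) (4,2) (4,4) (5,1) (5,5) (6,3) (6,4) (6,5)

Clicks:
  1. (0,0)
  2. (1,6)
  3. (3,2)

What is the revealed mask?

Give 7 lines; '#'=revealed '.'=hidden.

Answer: ##.....
###...#
###....
###....
##.....
.......
.......

Derivation:
Click 1 (0,0) count=0: revealed 13 new [(0,0) (0,1) (1,0) (1,1) (1,2) (2,0) (2,1) (2,2) (3,0) (3,1) (3,2) (4,0) (4,1)] -> total=13
Click 2 (1,6) count=1: revealed 1 new [(1,6)] -> total=14
Click 3 (3,2) count=1: revealed 0 new [(none)] -> total=14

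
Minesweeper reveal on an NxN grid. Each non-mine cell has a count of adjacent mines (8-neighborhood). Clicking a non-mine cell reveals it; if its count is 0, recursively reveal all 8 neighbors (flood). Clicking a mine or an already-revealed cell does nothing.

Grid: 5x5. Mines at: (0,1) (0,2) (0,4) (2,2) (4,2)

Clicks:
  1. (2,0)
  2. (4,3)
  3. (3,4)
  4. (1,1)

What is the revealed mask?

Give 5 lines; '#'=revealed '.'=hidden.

Click 1 (2,0) count=0: revealed 8 new [(1,0) (1,1) (2,0) (2,1) (3,0) (3,1) (4,0) (4,1)] -> total=8
Click 2 (4,3) count=1: revealed 1 new [(4,3)] -> total=9
Click 3 (3,4) count=0: revealed 7 new [(1,3) (1,4) (2,3) (2,4) (3,3) (3,4) (4,4)] -> total=16
Click 4 (1,1) count=3: revealed 0 new [(none)] -> total=16

Answer: .....
##.##
##.##
##.##
##.##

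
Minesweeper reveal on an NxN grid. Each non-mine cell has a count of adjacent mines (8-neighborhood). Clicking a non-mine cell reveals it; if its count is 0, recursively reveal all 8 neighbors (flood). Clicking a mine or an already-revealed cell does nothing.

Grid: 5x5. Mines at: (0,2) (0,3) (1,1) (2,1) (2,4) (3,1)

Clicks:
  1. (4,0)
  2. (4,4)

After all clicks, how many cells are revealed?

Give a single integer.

Click 1 (4,0) count=1: revealed 1 new [(4,0)] -> total=1
Click 2 (4,4) count=0: revealed 6 new [(3,2) (3,3) (3,4) (4,2) (4,3) (4,4)] -> total=7

Answer: 7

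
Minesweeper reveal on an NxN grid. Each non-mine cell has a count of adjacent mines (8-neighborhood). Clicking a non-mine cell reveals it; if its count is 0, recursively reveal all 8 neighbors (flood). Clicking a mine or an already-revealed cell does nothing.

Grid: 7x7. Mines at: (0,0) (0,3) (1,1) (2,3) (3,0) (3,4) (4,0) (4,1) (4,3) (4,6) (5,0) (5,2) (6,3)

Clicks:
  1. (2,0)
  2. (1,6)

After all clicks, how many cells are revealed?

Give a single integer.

Answer: 12

Derivation:
Click 1 (2,0) count=2: revealed 1 new [(2,0)] -> total=1
Click 2 (1,6) count=0: revealed 11 new [(0,4) (0,5) (0,6) (1,4) (1,5) (1,6) (2,4) (2,5) (2,6) (3,5) (3,6)] -> total=12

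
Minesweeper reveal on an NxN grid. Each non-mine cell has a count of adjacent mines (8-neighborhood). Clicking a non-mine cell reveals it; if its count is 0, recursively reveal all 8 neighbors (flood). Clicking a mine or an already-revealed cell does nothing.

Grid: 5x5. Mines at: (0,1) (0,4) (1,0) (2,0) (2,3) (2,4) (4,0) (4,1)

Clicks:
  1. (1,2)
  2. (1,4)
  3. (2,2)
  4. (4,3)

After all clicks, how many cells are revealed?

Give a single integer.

Click 1 (1,2) count=2: revealed 1 new [(1,2)] -> total=1
Click 2 (1,4) count=3: revealed 1 new [(1,4)] -> total=2
Click 3 (2,2) count=1: revealed 1 new [(2,2)] -> total=3
Click 4 (4,3) count=0: revealed 6 new [(3,2) (3,3) (3,4) (4,2) (4,3) (4,4)] -> total=9

Answer: 9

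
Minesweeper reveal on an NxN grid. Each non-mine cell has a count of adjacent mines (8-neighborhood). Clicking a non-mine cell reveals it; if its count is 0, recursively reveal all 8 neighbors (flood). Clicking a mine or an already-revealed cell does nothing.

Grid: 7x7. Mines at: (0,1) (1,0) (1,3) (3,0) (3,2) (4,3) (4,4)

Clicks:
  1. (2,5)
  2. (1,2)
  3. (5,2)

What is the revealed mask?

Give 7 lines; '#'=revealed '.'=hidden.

Answer: ....###
..#.###
....###
....###
###..##
#######
#######

Derivation:
Click 1 (2,5) count=0: revealed 31 new [(0,4) (0,5) (0,6) (1,4) (1,5) (1,6) (2,4) (2,5) (2,6) (3,4) (3,5) (3,6) (4,0) (4,1) (4,2) (4,5) (4,6) (5,0) (5,1) (5,2) (5,3) (5,4) (5,5) (5,6) (6,0) (6,1) (6,2) (6,3) (6,4) (6,5) (6,6)] -> total=31
Click 2 (1,2) count=2: revealed 1 new [(1,2)] -> total=32
Click 3 (5,2) count=1: revealed 0 new [(none)] -> total=32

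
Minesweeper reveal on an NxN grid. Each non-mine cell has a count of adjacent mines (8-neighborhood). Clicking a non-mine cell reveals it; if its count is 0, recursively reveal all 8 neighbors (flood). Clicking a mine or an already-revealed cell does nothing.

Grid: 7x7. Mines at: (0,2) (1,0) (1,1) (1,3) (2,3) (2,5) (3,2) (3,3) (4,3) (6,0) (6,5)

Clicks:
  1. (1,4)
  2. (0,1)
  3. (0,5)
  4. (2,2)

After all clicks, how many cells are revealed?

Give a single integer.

Answer: 8

Derivation:
Click 1 (1,4) count=3: revealed 1 new [(1,4)] -> total=1
Click 2 (0,1) count=3: revealed 1 new [(0,1)] -> total=2
Click 3 (0,5) count=0: revealed 5 new [(0,4) (0,5) (0,6) (1,5) (1,6)] -> total=7
Click 4 (2,2) count=5: revealed 1 new [(2,2)] -> total=8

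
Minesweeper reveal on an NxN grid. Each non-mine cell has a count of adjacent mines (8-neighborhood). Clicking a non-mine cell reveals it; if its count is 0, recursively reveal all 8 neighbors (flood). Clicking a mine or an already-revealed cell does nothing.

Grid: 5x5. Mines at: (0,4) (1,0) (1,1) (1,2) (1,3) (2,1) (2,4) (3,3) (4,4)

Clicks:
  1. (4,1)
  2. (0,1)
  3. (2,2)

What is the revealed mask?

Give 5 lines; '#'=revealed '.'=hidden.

Click 1 (4,1) count=0: revealed 6 new [(3,0) (3,1) (3,2) (4,0) (4,1) (4,2)] -> total=6
Click 2 (0,1) count=3: revealed 1 new [(0,1)] -> total=7
Click 3 (2,2) count=5: revealed 1 new [(2,2)] -> total=8

Answer: .#...
.....
..#..
###..
###..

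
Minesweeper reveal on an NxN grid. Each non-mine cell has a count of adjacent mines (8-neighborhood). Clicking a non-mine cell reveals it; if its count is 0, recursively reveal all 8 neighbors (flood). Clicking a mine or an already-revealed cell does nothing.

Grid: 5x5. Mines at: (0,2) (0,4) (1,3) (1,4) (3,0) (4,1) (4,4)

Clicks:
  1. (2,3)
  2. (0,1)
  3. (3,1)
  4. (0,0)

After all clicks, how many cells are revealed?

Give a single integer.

Answer: 8

Derivation:
Click 1 (2,3) count=2: revealed 1 new [(2,3)] -> total=1
Click 2 (0,1) count=1: revealed 1 new [(0,1)] -> total=2
Click 3 (3,1) count=2: revealed 1 new [(3,1)] -> total=3
Click 4 (0,0) count=0: revealed 5 new [(0,0) (1,0) (1,1) (2,0) (2,1)] -> total=8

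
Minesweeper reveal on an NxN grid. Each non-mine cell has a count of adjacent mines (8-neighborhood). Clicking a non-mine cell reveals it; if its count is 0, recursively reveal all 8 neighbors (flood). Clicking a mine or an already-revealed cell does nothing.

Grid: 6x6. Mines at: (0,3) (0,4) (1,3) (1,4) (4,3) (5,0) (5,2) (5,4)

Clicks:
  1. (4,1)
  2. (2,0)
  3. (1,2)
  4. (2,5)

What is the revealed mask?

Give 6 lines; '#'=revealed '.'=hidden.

Answer: ###...
###...
###..#
###...
###...
......

Derivation:
Click 1 (4,1) count=2: revealed 1 new [(4,1)] -> total=1
Click 2 (2,0) count=0: revealed 14 new [(0,0) (0,1) (0,2) (1,0) (1,1) (1,2) (2,0) (2,1) (2,2) (3,0) (3,1) (3,2) (4,0) (4,2)] -> total=15
Click 3 (1,2) count=2: revealed 0 new [(none)] -> total=15
Click 4 (2,5) count=1: revealed 1 new [(2,5)] -> total=16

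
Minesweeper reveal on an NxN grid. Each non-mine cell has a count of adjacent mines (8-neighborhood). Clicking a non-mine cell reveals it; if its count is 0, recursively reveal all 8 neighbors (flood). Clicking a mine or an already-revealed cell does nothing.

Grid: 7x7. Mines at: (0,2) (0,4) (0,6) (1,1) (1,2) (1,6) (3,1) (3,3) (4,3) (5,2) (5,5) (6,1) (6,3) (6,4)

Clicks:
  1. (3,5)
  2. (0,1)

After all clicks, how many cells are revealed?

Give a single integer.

Answer: 10

Derivation:
Click 1 (3,5) count=0: revealed 9 new [(2,4) (2,5) (2,6) (3,4) (3,5) (3,6) (4,4) (4,5) (4,6)] -> total=9
Click 2 (0,1) count=3: revealed 1 new [(0,1)] -> total=10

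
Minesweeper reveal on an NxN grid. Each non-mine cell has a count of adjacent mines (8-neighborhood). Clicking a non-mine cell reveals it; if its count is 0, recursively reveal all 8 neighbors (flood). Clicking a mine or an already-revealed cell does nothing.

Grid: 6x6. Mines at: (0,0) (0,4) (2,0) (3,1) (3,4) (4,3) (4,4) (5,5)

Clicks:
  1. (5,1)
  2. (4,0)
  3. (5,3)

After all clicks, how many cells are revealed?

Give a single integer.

Answer: 7

Derivation:
Click 1 (5,1) count=0: revealed 6 new [(4,0) (4,1) (4,2) (5,0) (5,1) (5,2)] -> total=6
Click 2 (4,0) count=1: revealed 0 new [(none)] -> total=6
Click 3 (5,3) count=2: revealed 1 new [(5,3)] -> total=7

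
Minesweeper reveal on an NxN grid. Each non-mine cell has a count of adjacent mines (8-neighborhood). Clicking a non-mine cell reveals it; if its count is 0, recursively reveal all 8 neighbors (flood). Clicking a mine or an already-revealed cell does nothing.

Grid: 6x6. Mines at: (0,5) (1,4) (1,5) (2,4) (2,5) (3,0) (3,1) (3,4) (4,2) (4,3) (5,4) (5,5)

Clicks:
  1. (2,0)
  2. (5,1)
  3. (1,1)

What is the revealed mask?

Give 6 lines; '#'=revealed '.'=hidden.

Answer: ####..
####..
####..
......
......
.#....

Derivation:
Click 1 (2,0) count=2: revealed 1 new [(2,0)] -> total=1
Click 2 (5,1) count=1: revealed 1 new [(5,1)] -> total=2
Click 3 (1,1) count=0: revealed 11 new [(0,0) (0,1) (0,2) (0,3) (1,0) (1,1) (1,2) (1,3) (2,1) (2,2) (2,3)] -> total=13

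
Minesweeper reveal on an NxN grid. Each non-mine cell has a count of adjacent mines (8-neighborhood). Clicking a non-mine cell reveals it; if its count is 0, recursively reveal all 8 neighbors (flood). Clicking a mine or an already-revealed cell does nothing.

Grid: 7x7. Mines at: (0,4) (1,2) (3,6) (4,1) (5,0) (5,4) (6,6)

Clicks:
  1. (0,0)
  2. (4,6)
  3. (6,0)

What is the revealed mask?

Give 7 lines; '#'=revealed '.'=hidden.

Click 1 (0,0) count=0: revealed 8 new [(0,0) (0,1) (1,0) (1,1) (2,0) (2,1) (3,0) (3,1)] -> total=8
Click 2 (4,6) count=1: revealed 1 new [(4,6)] -> total=9
Click 3 (6,0) count=1: revealed 1 new [(6,0)] -> total=10

Answer: ##.....
##.....
##.....
##.....
......#
.......
#......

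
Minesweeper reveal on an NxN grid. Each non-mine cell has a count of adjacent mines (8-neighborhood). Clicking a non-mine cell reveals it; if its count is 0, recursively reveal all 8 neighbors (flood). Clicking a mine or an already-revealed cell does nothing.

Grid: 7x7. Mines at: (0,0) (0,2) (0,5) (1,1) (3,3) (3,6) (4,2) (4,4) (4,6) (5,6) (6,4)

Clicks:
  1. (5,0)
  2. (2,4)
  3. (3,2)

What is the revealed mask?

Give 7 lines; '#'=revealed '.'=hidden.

Click 1 (5,0) count=0: revealed 14 new [(2,0) (2,1) (3,0) (3,1) (4,0) (4,1) (5,0) (5,1) (5,2) (5,3) (6,0) (6,1) (6,2) (6,3)] -> total=14
Click 2 (2,4) count=1: revealed 1 new [(2,4)] -> total=15
Click 3 (3,2) count=2: revealed 1 new [(3,2)] -> total=16

Answer: .......
.......
##..#..
###....
##.....
####...
####...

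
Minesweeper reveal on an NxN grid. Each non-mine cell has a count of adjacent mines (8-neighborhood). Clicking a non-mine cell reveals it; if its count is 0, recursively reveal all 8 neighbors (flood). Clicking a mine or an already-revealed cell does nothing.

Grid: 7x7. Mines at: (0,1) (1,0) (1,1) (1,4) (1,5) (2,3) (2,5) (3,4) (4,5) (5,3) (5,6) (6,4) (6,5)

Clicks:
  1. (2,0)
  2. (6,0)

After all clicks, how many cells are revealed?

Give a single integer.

Answer: 15

Derivation:
Click 1 (2,0) count=2: revealed 1 new [(2,0)] -> total=1
Click 2 (6,0) count=0: revealed 14 new [(2,1) (2,2) (3,0) (3,1) (3,2) (4,0) (4,1) (4,2) (5,0) (5,1) (5,2) (6,0) (6,1) (6,2)] -> total=15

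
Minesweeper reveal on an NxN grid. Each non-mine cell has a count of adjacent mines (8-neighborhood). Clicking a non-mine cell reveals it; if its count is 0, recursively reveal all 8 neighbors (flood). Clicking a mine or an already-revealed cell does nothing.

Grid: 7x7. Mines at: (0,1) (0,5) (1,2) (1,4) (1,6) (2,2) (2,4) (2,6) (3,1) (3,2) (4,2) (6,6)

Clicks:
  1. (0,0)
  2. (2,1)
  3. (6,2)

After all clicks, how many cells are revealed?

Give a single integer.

Answer: 25

Derivation:
Click 1 (0,0) count=1: revealed 1 new [(0,0)] -> total=1
Click 2 (2,1) count=4: revealed 1 new [(2,1)] -> total=2
Click 3 (6,2) count=0: revealed 23 new [(3,3) (3,4) (3,5) (3,6) (4,0) (4,1) (4,3) (4,4) (4,5) (4,6) (5,0) (5,1) (5,2) (5,3) (5,4) (5,5) (5,6) (6,0) (6,1) (6,2) (6,3) (6,4) (6,5)] -> total=25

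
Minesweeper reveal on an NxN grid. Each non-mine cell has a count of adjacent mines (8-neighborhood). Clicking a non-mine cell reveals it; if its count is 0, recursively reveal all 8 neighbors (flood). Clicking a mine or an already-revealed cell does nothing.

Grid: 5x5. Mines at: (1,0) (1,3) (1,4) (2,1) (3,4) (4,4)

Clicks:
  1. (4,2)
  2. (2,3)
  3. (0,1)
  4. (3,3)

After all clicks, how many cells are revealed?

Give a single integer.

Click 1 (4,2) count=0: revealed 8 new [(3,0) (3,1) (3,2) (3,3) (4,0) (4,1) (4,2) (4,3)] -> total=8
Click 2 (2,3) count=3: revealed 1 new [(2,3)] -> total=9
Click 3 (0,1) count=1: revealed 1 new [(0,1)] -> total=10
Click 4 (3,3) count=2: revealed 0 new [(none)] -> total=10

Answer: 10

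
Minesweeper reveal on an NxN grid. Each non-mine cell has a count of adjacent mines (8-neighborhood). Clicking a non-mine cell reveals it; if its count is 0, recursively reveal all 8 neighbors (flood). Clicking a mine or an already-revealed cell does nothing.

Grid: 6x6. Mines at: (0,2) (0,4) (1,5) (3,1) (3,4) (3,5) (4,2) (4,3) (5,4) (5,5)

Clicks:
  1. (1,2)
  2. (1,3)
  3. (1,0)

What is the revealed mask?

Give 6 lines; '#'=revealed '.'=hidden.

Answer: ##....
####..
##....
......
......
......

Derivation:
Click 1 (1,2) count=1: revealed 1 new [(1,2)] -> total=1
Click 2 (1,3) count=2: revealed 1 new [(1,3)] -> total=2
Click 3 (1,0) count=0: revealed 6 new [(0,0) (0,1) (1,0) (1,1) (2,0) (2,1)] -> total=8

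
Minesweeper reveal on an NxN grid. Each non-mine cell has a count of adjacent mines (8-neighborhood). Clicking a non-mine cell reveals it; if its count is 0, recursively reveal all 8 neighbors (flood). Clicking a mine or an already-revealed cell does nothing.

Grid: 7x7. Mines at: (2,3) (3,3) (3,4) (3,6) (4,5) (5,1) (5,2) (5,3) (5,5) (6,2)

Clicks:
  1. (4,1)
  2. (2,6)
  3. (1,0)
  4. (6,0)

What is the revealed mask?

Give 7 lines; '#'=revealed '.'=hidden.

Click 1 (4,1) count=2: revealed 1 new [(4,1)] -> total=1
Click 2 (2,6) count=1: revealed 1 new [(2,6)] -> total=2
Click 3 (1,0) count=0: revealed 24 new [(0,0) (0,1) (0,2) (0,3) (0,4) (0,5) (0,6) (1,0) (1,1) (1,2) (1,3) (1,4) (1,5) (1,6) (2,0) (2,1) (2,2) (2,4) (2,5) (3,0) (3,1) (3,2) (4,0) (4,2)] -> total=26
Click 4 (6,0) count=1: revealed 1 new [(6,0)] -> total=27

Answer: #######
#######
###.###
###....
###....
.......
#......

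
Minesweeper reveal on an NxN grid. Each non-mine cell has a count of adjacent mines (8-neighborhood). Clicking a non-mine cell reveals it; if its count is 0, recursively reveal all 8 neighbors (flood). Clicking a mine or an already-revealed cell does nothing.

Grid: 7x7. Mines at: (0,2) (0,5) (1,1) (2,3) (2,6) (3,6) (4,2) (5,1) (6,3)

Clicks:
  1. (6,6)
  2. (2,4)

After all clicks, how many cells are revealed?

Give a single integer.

Click 1 (6,6) count=0: revealed 14 new [(3,3) (3,4) (3,5) (4,3) (4,4) (4,5) (4,6) (5,3) (5,4) (5,5) (5,6) (6,4) (6,5) (6,6)] -> total=14
Click 2 (2,4) count=1: revealed 1 new [(2,4)] -> total=15

Answer: 15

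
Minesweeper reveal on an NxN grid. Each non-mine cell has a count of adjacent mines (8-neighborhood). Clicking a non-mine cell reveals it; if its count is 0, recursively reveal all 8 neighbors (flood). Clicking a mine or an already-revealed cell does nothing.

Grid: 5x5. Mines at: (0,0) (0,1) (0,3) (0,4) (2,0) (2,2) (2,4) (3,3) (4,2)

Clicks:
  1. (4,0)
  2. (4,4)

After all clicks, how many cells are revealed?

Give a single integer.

Click 1 (4,0) count=0: revealed 4 new [(3,0) (3,1) (4,0) (4,1)] -> total=4
Click 2 (4,4) count=1: revealed 1 new [(4,4)] -> total=5

Answer: 5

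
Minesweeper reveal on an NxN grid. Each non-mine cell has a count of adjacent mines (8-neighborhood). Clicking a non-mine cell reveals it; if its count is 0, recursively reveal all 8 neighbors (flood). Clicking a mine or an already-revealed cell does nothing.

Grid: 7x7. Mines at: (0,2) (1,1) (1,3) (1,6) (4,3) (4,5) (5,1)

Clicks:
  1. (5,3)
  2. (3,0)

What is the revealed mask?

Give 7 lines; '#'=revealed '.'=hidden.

Answer: .......
.......
###....
###....
###....
...#...
.......

Derivation:
Click 1 (5,3) count=1: revealed 1 new [(5,3)] -> total=1
Click 2 (3,0) count=0: revealed 9 new [(2,0) (2,1) (2,2) (3,0) (3,1) (3,2) (4,0) (4,1) (4,2)] -> total=10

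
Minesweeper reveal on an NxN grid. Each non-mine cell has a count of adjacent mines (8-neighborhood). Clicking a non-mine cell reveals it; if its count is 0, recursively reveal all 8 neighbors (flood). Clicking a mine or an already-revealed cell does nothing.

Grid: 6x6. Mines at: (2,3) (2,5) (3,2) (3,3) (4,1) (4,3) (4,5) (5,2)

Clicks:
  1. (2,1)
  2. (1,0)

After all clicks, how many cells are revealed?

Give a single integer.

Click 1 (2,1) count=1: revealed 1 new [(2,1)] -> total=1
Click 2 (1,0) count=0: revealed 16 new [(0,0) (0,1) (0,2) (0,3) (0,4) (0,5) (1,0) (1,1) (1,2) (1,3) (1,4) (1,5) (2,0) (2,2) (3,0) (3,1)] -> total=17

Answer: 17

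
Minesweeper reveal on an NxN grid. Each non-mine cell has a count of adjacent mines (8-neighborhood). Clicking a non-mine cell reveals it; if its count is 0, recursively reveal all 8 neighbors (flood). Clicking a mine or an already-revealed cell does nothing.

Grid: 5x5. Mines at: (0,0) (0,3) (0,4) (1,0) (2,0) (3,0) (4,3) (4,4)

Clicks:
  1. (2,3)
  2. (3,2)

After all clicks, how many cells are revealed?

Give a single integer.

Click 1 (2,3) count=0: revealed 12 new [(1,1) (1,2) (1,3) (1,4) (2,1) (2,2) (2,3) (2,4) (3,1) (3,2) (3,3) (3,4)] -> total=12
Click 2 (3,2) count=1: revealed 0 new [(none)] -> total=12

Answer: 12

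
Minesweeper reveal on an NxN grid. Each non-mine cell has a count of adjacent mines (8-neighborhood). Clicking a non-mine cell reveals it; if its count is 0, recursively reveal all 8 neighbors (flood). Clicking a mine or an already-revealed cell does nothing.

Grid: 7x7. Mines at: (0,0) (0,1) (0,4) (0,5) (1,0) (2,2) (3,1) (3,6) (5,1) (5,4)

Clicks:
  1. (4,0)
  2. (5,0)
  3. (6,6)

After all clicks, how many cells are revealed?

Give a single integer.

Click 1 (4,0) count=2: revealed 1 new [(4,0)] -> total=1
Click 2 (5,0) count=1: revealed 1 new [(5,0)] -> total=2
Click 3 (6,6) count=0: revealed 6 new [(4,5) (4,6) (5,5) (5,6) (6,5) (6,6)] -> total=8

Answer: 8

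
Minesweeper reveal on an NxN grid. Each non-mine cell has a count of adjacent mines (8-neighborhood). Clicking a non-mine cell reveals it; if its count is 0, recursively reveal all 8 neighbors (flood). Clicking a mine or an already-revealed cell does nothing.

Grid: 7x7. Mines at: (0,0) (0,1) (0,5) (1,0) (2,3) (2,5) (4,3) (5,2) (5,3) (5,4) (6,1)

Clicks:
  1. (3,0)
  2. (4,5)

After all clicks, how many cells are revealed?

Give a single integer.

Answer: 12

Derivation:
Click 1 (3,0) count=0: revealed 11 new [(2,0) (2,1) (2,2) (3,0) (3,1) (3,2) (4,0) (4,1) (4,2) (5,0) (5,1)] -> total=11
Click 2 (4,5) count=1: revealed 1 new [(4,5)] -> total=12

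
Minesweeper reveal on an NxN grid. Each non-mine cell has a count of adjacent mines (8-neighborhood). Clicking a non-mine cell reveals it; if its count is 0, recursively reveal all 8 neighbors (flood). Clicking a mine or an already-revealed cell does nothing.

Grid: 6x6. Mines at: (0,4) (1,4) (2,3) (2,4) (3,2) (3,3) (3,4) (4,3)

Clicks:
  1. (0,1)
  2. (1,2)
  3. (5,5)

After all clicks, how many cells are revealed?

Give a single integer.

Click 1 (0,1) count=0: revealed 19 new [(0,0) (0,1) (0,2) (0,3) (1,0) (1,1) (1,2) (1,3) (2,0) (2,1) (2,2) (3,0) (3,1) (4,0) (4,1) (4,2) (5,0) (5,1) (5,2)] -> total=19
Click 2 (1,2) count=1: revealed 0 new [(none)] -> total=19
Click 3 (5,5) count=0: revealed 4 new [(4,4) (4,5) (5,4) (5,5)] -> total=23

Answer: 23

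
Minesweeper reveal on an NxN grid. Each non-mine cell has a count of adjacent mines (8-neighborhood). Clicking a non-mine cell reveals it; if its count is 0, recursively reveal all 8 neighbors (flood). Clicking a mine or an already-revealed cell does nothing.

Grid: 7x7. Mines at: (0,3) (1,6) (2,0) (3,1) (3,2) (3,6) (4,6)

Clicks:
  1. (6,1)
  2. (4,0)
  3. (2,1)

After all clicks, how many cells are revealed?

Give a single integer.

Answer: 30

Derivation:
Click 1 (6,1) count=0: revealed 29 new [(1,3) (1,4) (1,5) (2,3) (2,4) (2,5) (3,3) (3,4) (3,5) (4,0) (4,1) (4,2) (4,3) (4,4) (4,5) (5,0) (5,1) (5,2) (5,3) (5,4) (5,5) (5,6) (6,0) (6,1) (6,2) (6,3) (6,4) (6,5) (6,6)] -> total=29
Click 2 (4,0) count=1: revealed 0 new [(none)] -> total=29
Click 3 (2,1) count=3: revealed 1 new [(2,1)] -> total=30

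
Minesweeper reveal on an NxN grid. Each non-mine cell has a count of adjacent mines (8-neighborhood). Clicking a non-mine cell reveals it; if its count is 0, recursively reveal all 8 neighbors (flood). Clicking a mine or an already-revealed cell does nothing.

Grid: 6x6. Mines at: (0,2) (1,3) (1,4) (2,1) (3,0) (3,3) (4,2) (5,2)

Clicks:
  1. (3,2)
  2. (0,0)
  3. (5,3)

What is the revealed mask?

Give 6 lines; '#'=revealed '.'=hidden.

Click 1 (3,2) count=3: revealed 1 new [(3,2)] -> total=1
Click 2 (0,0) count=0: revealed 4 new [(0,0) (0,1) (1,0) (1,1)] -> total=5
Click 3 (5,3) count=2: revealed 1 new [(5,3)] -> total=6

Answer: ##....
##....
......
..#...
......
...#..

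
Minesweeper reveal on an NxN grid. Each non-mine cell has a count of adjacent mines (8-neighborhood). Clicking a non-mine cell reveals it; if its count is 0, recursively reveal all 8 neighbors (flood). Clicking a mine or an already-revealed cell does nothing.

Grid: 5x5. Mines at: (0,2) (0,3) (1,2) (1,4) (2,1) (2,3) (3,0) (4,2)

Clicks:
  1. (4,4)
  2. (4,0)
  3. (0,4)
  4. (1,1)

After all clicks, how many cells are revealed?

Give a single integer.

Answer: 7

Derivation:
Click 1 (4,4) count=0: revealed 4 new [(3,3) (3,4) (4,3) (4,4)] -> total=4
Click 2 (4,0) count=1: revealed 1 new [(4,0)] -> total=5
Click 3 (0,4) count=2: revealed 1 new [(0,4)] -> total=6
Click 4 (1,1) count=3: revealed 1 new [(1,1)] -> total=7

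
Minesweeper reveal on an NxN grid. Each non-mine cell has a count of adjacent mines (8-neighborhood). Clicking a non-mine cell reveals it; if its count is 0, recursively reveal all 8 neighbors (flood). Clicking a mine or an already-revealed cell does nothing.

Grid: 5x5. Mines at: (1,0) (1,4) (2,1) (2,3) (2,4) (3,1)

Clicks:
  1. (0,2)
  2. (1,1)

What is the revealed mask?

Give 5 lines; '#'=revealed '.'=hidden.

Answer: .###.
.###.
.....
.....
.....

Derivation:
Click 1 (0,2) count=0: revealed 6 new [(0,1) (0,2) (0,3) (1,1) (1,2) (1,3)] -> total=6
Click 2 (1,1) count=2: revealed 0 new [(none)] -> total=6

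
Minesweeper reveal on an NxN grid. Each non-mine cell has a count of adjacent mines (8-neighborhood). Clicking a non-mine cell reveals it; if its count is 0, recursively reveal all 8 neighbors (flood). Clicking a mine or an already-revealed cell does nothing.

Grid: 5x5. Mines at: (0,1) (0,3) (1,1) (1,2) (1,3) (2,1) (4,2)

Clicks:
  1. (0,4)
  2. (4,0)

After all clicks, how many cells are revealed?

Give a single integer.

Answer: 5

Derivation:
Click 1 (0,4) count=2: revealed 1 new [(0,4)] -> total=1
Click 2 (4,0) count=0: revealed 4 new [(3,0) (3,1) (4,0) (4,1)] -> total=5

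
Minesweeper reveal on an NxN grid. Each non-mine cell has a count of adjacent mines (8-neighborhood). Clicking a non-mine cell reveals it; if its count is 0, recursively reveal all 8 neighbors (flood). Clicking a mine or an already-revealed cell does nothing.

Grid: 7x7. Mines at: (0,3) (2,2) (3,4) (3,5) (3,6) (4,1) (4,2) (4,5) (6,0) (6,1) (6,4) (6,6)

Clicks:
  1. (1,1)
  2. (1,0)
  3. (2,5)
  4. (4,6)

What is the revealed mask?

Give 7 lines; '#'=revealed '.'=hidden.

Click 1 (1,1) count=1: revealed 1 new [(1,1)] -> total=1
Click 2 (1,0) count=0: revealed 9 new [(0,0) (0,1) (0,2) (1,0) (1,2) (2,0) (2,1) (3,0) (3,1)] -> total=10
Click 3 (2,5) count=3: revealed 1 new [(2,5)] -> total=11
Click 4 (4,6) count=3: revealed 1 new [(4,6)] -> total=12

Answer: ###....
###....
##...#.
##.....
......#
.......
.......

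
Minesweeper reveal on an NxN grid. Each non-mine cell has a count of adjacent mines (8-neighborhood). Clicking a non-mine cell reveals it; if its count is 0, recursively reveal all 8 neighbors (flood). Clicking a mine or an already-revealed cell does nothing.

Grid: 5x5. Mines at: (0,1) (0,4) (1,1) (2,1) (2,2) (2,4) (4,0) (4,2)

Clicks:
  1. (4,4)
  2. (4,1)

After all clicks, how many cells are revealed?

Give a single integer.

Answer: 5

Derivation:
Click 1 (4,4) count=0: revealed 4 new [(3,3) (3,4) (4,3) (4,4)] -> total=4
Click 2 (4,1) count=2: revealed 1 new [(4,1)] -> total=5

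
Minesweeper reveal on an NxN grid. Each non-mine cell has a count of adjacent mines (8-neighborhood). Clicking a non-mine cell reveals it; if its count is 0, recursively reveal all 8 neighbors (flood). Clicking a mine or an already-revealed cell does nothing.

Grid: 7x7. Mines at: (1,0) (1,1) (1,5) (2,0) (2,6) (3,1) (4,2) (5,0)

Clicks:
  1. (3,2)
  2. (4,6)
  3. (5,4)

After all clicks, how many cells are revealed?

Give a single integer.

Answer: 31

Derivation:
Click 1 (3,2) count=2: revealed 1 new [(3,2)] -> total=1
Click 2 (4,6) count=0: revealed 30 new [(0,2) (0,3) (0,4) (1,2) (1,3) (1,4) (2,2) (2,3) (2,4) (2,5) (3,3) (3,4) (3,5) (3,6) (4,3) (4,4) (4,5) (4,6) (5,1) (5,2) (5,3) (5,4) (5,5) (5,6) (6,1) (6,2) (6,3) (6,4) (6,5) (6,6)] -> total=31
Click 3 (5,4) count=0: revealed 0 new [(none)] -> total=31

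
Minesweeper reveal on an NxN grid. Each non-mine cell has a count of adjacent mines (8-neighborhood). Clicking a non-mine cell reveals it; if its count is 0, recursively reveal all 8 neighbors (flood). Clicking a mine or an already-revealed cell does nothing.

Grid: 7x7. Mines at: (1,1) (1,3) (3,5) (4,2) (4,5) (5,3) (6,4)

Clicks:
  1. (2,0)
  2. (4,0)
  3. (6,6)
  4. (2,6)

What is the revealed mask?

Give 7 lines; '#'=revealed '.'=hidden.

Click 1 (2,0) count=1: revealed 1 new [(2,0)] -> total=1
Click 2 (4,0) count=0: revealed 11 new [(2,1) (3,0) (3,1) (4,0) (4,1) (5,0) (5,1) (5,2) (6,0) (6,1) (6,2)] -> total=12
Click 3 (6,6) count=0: revealed 4 new [(5,5) (5,6) (6,5) (6,6)] -> total=16
Click 4 (2,6) count=1: revealed 1 new [(2,6)] -> total=17

Answer: .......
.......
##....#
##.....
##.....
###..##
###..##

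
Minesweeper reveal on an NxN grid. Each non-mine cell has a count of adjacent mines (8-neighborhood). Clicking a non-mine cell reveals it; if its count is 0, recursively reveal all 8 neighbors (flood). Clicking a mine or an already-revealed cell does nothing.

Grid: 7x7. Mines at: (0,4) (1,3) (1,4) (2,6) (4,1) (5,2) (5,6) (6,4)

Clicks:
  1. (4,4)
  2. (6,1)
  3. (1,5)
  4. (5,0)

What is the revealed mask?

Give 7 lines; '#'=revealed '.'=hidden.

Click 1 (4,4) count=0: revealed 15 new [(2,2) (2,3) (2,4) (2,5) (3,2) (3,3) (3,4) (3,5) (4,2) (4,3) (4,4) (4,5) (5,3) (5,4) (5,5)] -> total=15
Click 2 (6,1) count=1: revealed 1 new [(6,1)] -> total=16
Click 3 (1,5) count=3: revealed 1 new [(1,5)] -> total=17
Click 4 (5,0) count=1: revealed 1 new [(5,0)] -> total=18

Answer: .......
.....#.
..####.
..####.
..####.
#..###.
.#.....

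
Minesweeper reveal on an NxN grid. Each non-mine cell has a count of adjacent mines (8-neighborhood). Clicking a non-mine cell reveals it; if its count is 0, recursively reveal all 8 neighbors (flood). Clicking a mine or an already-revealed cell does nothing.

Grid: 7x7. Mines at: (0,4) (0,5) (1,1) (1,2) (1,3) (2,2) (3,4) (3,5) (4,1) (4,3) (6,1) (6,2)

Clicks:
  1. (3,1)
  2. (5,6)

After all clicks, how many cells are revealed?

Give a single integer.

Click 1 (3,1) count=2: revealed 1 new [(3,1)] -> total=1
Click 2 (5,6) count=0: revealed 11 new [(4,4) (4,5) (4,6) (5,3) (5,4) (5,5) (5,6) (6,3) (6,4) (6,5) (6,6)] -> total=12

Answer: 12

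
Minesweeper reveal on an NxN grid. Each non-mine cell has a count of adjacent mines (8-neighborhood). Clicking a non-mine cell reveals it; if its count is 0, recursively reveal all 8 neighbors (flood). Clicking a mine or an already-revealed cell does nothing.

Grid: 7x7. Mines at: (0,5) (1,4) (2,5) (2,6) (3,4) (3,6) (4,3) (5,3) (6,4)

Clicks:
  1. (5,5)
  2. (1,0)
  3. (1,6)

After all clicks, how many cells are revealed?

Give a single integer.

Answer: 27

Derivation:
Click 1 (5,5) count=1: revealed 1 new [(5,5)] -> total=1
Click 2 (1,0) count=0: revealed 25 new [(0,0) (0,1) (0,2) (0,3) (1,0) (1,1) (1,2) (1,3) (2,0) (2,1) (2,2) (2,3) (3,0) (3,1) (3,2) (3,3) (4,0) (4,1) (4,2) (5,0) (5,1) (5,2) (6,0) (6,1) (6,2)] -> total=26
Click 3 (1,6) count=3: revealed 1 new [(1,6)] -> total=27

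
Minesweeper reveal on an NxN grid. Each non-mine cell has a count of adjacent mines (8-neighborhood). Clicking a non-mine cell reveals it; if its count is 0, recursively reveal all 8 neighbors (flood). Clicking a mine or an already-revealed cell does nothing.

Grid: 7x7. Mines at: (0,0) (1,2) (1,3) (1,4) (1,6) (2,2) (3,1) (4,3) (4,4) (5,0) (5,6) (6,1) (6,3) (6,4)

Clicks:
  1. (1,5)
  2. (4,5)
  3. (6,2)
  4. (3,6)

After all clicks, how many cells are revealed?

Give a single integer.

Click 1 (1,5) count=2: revealed 1 new [(1,5)] -> total=1
Click 2 (4,5) count=2: revealed 1 new [(4,5)] -> total=2
Click 3 (6,2) count=2: revealed 1 new [(6,2)] -> total=3
Click 4 (3,6) count=0: revealed 5 new [(2,5) (2,6) (3,5) (3,6) (4,6)] -> total=8

Answer: 8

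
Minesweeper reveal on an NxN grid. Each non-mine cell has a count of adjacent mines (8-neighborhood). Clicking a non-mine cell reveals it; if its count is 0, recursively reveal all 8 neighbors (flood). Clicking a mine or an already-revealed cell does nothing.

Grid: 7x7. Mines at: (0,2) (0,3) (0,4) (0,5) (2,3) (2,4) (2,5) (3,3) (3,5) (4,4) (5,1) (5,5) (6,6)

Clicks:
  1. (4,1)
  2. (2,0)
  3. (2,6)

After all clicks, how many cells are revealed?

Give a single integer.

Answer: 15

Derivation:
Click 1 (4,1) count=1: revealed 1 new [(4,1)] -> total=1
Click 2 (2,0) count=0: revealed 13 new [(0,0) (0,1) (1,0) (1,1) (1,2) (2,0) (2,1) (2,2) (3,0) (3,1) (3,2) (4,0) (4,2)] -> total=14
Click 3 (2,6) count=2: revealed 1 new [(2,6)] -> total=15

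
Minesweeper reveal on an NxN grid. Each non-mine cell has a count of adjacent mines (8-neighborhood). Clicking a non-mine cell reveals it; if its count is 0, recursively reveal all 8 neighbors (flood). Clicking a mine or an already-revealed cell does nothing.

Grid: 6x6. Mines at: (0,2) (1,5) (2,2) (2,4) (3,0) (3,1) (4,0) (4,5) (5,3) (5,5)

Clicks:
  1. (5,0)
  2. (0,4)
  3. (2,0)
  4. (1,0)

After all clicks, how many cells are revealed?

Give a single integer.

Answer: 8

Derivation:
Click 1 (5,0) count=1: revealed 1 new [(5,0)] -> total=1
Click 2 (0,4) count=1: revealed 1 new [(0,4)] -> total=2
Click 3 (2,0) count=2: revealed 1 new [(2,0)] -> total=3
Click 4 (1,0) count=0: revealed 5 new [(0,0) (0,1) (1,0) (1,1) (2,1)] -> total=8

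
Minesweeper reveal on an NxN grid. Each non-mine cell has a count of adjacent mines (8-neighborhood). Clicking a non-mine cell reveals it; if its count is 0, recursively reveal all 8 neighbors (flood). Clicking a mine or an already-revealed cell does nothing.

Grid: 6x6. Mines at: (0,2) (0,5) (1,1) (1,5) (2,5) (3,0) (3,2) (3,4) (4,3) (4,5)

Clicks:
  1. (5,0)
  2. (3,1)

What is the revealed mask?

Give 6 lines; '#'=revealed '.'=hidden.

Answer: ......
......
......
.#....
###...
###...

Derivation:
Click 1 (5,0) count=0: revealed 6 new [(4,0) (4,1) (4,2) (5,0) (5,1) (5,2)] -> total=6
Click 2 (3,1) count=2: revealed 1 new [(3,1)] -> total=7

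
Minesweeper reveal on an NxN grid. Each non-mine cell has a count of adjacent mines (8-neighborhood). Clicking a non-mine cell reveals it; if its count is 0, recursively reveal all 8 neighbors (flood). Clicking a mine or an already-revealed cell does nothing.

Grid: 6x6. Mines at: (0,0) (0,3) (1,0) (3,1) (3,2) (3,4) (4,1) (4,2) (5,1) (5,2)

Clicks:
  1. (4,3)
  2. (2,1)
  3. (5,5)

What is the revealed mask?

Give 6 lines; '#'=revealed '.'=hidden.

Answer: ......
......
.#....
......
...###
...###

Derivation:
Click 1 (4,3) count=4: revealed 1 new [(4,3)] -> total=1
Click 2 (2,1) count=3: revealed 1 new [(2,1)] -> total=2
Click 3 (5,5) count=0: revealed 5 new [(4,4) (4,5) (5,3) (5,4) (5,5)] -> total=7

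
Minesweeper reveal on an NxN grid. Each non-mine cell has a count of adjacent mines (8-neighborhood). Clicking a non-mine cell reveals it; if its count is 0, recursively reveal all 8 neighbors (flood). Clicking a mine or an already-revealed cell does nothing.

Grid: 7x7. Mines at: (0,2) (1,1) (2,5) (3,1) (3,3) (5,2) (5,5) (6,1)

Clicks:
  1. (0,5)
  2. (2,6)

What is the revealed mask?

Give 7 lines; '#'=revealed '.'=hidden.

Answer: ...####
...####
......#
.......
.......
.......
.......

Derivation:
Click 1 (0,5) count=0: revealed 8 new [(0,3) (0,4) (0,5) (0,6) (1,3) (1,4) (1,5) (1,6)] -> total=8
Click 2 (2,6) count=1: revealed 1 new [(2,6)] -> total=9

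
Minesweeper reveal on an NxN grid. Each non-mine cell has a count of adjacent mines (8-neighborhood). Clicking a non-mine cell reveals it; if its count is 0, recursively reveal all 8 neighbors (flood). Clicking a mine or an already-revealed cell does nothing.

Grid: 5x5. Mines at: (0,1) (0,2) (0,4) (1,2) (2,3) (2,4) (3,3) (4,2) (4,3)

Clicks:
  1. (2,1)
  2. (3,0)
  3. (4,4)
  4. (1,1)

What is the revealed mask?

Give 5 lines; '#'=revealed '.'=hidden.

Click 1 (2,1) count=1: revealed 1 new [(2,1)] -> total=1
Click 2 (3,0) count=0: revealed 7 new [(1,0) (1,1) (2,0) (3,0) (3,1) (4,0) (4,1)] -> total=8
Click 3 (4,4) count=2: revealed 1 new [(4,4)] -> total=9
Click 4 (1,1) count=3: revealed 0 new [(none)] -> total=9

Answer: .....
##...
##...
##...
##..#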